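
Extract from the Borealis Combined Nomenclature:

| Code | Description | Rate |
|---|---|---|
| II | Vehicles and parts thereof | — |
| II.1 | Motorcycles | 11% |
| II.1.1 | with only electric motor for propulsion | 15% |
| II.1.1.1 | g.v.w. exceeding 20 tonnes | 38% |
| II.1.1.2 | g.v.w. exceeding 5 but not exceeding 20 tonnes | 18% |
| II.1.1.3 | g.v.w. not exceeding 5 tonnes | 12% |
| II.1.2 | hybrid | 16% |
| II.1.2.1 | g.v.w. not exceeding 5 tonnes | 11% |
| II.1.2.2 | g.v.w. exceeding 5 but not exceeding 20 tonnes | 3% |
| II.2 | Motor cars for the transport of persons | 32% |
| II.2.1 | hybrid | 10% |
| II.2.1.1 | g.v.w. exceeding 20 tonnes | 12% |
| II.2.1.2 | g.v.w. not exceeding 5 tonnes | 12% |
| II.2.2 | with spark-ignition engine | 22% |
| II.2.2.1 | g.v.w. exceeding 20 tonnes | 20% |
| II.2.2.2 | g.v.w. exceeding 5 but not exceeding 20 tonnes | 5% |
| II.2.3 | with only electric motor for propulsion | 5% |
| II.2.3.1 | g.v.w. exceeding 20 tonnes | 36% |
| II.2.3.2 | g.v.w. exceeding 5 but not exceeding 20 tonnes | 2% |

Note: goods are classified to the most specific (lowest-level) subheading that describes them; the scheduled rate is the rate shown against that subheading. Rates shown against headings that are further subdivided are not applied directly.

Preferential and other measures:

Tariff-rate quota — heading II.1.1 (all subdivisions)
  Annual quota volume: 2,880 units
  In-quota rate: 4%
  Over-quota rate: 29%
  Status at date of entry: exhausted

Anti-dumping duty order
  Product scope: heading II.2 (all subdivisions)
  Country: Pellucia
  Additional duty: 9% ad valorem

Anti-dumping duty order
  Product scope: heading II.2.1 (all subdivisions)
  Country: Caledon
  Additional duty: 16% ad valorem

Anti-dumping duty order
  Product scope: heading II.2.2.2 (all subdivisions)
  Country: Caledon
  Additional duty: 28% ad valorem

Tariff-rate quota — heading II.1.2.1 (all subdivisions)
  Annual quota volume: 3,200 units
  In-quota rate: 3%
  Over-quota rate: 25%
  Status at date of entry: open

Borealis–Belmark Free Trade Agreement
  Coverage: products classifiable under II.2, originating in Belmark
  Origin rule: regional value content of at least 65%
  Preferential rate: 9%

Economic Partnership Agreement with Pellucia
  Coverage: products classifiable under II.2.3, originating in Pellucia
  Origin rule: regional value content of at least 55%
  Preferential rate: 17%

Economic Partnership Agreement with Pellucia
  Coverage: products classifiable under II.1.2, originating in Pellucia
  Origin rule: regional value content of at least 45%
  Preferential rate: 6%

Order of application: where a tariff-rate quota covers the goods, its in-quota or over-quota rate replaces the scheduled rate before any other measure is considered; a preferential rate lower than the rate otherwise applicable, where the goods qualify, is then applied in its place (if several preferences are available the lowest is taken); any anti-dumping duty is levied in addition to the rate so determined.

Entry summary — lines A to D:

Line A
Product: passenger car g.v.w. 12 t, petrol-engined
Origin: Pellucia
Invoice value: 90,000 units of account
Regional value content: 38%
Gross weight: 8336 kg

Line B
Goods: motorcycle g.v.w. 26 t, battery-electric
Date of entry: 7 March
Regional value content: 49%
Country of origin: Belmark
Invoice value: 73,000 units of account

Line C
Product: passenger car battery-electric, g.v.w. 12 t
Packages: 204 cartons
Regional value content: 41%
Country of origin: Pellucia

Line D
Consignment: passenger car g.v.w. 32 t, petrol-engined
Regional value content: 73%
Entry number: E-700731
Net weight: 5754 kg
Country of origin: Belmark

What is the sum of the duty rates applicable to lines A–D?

63%

Line A: passenger car → II.2; petrol-engined → II.2.2; g.v.w. 12 t → II.2.2.2. Scheduled 5%. Pellucia agreement on II.2.3: II.2.2.2 not covered; Pellucia agreement on II.1.2: II.2.2.2 not covered; anti-dumping (Pellucia, II.2): +9%; total 5% + 9% = 14%. → 14%.
Line B: motorcycle → II.1; battery-electric → II.1.1; g.v.w. 26 t → II.1.1.1. Scheduled 38%. quota on II.1.1 exhausted → over-quota 29%; Belmark agreement on II.2: II.1.1.1 not covered. → 29%.
Line C: passenger car → II.2; battery-electric → II.2.3; g.v.w. 12 t → II.2.3.2. Scheduled 2%. Pellucia agreement on II.2.3: RVC < 55%; Pellucia agreement on II.1.2: II.2.3.2 not covered; anti-dumping (Pellucia, II.2): +9%; total 2% + 9% = 11%. → 11%.
Line D: passenger car → II.2; petrol-engined → II.2.2; g.v.w. 32 t → II.2.2.1. Scheduled 20%. Belmark agreement on II.2: RVC ≥ 65% → 9% available; preferential 9%. → 9%.
Sum: 14% + 29% + 11% + 9% = 63%.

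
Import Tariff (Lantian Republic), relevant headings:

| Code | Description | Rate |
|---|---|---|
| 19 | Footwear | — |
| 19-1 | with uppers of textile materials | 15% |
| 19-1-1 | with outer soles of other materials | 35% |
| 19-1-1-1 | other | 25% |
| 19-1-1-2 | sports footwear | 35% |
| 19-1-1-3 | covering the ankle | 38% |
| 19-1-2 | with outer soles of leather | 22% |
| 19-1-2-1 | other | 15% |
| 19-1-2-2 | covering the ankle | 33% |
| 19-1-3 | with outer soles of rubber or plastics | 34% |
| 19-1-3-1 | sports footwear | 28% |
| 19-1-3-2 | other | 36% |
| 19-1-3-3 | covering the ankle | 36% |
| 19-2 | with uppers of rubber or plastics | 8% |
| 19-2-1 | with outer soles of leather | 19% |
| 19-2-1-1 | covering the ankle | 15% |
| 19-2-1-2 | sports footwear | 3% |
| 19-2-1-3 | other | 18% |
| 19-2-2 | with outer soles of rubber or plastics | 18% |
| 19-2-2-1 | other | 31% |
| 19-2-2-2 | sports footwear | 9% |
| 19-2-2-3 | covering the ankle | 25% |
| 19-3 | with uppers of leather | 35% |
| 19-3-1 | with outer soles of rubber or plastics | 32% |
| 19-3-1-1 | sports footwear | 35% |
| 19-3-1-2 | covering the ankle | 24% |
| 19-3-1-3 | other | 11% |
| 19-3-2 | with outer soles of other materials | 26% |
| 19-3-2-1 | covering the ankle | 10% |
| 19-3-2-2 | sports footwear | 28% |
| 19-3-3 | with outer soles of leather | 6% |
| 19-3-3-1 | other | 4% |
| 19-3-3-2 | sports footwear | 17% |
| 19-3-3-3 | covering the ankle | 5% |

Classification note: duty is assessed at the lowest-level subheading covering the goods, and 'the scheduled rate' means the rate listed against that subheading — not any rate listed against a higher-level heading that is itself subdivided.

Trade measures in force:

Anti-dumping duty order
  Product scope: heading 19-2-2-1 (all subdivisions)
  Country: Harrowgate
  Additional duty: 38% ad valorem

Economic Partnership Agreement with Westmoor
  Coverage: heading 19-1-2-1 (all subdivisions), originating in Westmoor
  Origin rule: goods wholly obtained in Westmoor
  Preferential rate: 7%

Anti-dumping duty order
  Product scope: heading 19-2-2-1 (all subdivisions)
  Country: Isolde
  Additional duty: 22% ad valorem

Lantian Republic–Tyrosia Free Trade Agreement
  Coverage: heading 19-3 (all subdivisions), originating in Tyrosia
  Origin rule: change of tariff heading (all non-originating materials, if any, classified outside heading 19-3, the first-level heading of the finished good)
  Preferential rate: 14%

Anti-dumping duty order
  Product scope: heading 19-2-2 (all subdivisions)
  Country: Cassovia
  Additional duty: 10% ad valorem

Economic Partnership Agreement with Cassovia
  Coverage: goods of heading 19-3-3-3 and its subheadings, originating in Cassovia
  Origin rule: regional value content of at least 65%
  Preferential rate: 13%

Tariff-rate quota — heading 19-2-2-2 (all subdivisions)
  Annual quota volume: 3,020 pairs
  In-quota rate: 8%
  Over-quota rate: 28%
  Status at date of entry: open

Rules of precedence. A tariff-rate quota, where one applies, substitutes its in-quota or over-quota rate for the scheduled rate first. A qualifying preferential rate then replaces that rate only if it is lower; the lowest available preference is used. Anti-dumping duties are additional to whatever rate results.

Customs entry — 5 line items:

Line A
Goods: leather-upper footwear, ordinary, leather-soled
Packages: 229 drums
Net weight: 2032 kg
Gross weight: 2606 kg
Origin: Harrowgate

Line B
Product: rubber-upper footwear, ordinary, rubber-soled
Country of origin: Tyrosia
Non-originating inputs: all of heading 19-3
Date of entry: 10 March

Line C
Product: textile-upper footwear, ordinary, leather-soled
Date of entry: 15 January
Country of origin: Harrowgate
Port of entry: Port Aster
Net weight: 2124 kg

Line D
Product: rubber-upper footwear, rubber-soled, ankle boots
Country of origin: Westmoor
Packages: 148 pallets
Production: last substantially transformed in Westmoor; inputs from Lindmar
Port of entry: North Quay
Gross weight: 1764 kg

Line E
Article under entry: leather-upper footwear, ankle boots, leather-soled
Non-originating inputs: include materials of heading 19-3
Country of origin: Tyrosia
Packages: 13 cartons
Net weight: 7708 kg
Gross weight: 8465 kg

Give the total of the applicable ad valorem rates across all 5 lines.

80%

Line A: leather-upper → 19-3; leather-soled → 19-3-3; ordinary → 19-3-3-1. Scheduled 4%. No special measure applies. → 4%.
Line B: rubber-upper → 19-2; rubber-soled → 19-2-2; ordinary → 19-2-2-1. Scheduled 31%. Tyrosia agreement on 19-3: 19-2-2-1 not covered. → 31%.
Line C: textile-upper → 19-1; leather-soled → 19-1-2; ordinary → 19-1-2-1. Scheduled 15%. No special measure applies. → 15%.
Line D: rubber-upper → 19-2; rubber-soled → 19-2-2; ankle boots → 19-2-2-3. Scheduled 25%. Westmoor agreement on 19-1-2-1: 19-2-2-3 not covered. → 25%.
Line E: leather-upper → 19-3; leather-soled → 19-3-3; ankle boots → 19-3-3-3. Scheduled 5%. Tyrosia agreement on 19-3: CTH not met. → 5%.
Sum: 4% + 31% + 15% + 25% + 5% = 80%.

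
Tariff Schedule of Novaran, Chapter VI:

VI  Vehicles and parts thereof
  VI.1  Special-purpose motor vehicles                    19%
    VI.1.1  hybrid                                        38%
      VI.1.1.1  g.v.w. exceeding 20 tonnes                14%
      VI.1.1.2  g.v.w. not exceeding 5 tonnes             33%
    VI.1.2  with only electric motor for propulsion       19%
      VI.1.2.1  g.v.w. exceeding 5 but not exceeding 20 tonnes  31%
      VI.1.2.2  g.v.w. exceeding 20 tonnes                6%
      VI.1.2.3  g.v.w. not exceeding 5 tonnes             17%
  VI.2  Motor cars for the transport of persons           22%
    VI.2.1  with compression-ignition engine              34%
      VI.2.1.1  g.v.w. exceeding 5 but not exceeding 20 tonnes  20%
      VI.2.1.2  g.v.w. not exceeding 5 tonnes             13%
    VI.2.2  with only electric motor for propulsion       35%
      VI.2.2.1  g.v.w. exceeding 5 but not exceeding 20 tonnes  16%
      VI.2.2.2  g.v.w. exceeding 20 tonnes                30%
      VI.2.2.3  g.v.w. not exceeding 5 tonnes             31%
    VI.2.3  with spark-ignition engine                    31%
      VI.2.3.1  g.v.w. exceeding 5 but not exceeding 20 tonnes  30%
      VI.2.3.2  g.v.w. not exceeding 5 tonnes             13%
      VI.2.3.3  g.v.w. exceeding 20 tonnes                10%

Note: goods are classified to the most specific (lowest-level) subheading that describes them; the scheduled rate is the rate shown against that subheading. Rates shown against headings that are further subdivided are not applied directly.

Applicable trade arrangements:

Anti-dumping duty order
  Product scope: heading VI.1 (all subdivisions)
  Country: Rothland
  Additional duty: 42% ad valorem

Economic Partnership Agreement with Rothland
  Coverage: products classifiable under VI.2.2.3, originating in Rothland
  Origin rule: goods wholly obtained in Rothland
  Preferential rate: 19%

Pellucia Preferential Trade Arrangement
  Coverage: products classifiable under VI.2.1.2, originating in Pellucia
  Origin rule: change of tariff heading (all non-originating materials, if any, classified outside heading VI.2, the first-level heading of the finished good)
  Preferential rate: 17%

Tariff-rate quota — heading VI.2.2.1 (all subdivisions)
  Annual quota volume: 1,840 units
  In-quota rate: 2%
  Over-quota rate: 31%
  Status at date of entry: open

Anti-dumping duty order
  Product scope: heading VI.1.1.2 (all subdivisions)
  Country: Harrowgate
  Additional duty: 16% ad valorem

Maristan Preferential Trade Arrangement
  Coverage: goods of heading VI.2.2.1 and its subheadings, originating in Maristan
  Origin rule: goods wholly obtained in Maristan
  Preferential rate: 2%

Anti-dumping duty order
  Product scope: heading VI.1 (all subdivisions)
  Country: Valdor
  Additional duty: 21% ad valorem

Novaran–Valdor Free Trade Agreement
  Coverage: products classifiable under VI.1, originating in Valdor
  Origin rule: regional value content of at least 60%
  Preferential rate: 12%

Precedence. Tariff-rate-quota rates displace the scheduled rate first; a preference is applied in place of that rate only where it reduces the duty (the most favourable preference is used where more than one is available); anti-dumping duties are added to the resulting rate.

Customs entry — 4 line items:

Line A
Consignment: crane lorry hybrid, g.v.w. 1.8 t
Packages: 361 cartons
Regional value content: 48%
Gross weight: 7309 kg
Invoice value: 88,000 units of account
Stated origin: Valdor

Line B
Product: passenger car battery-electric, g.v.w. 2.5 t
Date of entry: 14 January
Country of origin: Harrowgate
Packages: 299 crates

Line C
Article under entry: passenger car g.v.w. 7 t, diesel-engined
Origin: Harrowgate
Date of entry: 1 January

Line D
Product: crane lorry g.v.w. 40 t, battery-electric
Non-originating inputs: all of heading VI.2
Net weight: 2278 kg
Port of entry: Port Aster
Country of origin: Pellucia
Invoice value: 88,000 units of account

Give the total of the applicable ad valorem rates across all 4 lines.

Line A: crane lorry → VI.1; hybrid → VI.1.1; g.v.w. 1.8 t → VI.1.1.2. Scheduled 33%. Valdor agreement on VI.1: RVC < 60%; anti-dumping (Valdor, VI.1): +21%; total 33% + 21% = 54%. → 54%.
Line B: passenger car → VI.2; battery-electric → VI.2.2; g.v.w. 2.5 t → VI.2.2.3. Scheduled 31%. No special measure applies. → 31%.
Line C: passenger car → VI.2; diesel-engined → VI.2.1; g.v.w. 7 t → VI.2.1.1. Scheduled 20%. No special measure applies. → 20%.
Line D: crane lorry → VI.1; battery-electric → VI.1.2; g.v.w. 40 t → VI.1.2.2. Scheduled 6%. Pellucia agreement on VI.2.1.2: VI.1.2.2 not covered. → 6%.
Sum: 54% + 31% + 20% + 6% = 111%.

111%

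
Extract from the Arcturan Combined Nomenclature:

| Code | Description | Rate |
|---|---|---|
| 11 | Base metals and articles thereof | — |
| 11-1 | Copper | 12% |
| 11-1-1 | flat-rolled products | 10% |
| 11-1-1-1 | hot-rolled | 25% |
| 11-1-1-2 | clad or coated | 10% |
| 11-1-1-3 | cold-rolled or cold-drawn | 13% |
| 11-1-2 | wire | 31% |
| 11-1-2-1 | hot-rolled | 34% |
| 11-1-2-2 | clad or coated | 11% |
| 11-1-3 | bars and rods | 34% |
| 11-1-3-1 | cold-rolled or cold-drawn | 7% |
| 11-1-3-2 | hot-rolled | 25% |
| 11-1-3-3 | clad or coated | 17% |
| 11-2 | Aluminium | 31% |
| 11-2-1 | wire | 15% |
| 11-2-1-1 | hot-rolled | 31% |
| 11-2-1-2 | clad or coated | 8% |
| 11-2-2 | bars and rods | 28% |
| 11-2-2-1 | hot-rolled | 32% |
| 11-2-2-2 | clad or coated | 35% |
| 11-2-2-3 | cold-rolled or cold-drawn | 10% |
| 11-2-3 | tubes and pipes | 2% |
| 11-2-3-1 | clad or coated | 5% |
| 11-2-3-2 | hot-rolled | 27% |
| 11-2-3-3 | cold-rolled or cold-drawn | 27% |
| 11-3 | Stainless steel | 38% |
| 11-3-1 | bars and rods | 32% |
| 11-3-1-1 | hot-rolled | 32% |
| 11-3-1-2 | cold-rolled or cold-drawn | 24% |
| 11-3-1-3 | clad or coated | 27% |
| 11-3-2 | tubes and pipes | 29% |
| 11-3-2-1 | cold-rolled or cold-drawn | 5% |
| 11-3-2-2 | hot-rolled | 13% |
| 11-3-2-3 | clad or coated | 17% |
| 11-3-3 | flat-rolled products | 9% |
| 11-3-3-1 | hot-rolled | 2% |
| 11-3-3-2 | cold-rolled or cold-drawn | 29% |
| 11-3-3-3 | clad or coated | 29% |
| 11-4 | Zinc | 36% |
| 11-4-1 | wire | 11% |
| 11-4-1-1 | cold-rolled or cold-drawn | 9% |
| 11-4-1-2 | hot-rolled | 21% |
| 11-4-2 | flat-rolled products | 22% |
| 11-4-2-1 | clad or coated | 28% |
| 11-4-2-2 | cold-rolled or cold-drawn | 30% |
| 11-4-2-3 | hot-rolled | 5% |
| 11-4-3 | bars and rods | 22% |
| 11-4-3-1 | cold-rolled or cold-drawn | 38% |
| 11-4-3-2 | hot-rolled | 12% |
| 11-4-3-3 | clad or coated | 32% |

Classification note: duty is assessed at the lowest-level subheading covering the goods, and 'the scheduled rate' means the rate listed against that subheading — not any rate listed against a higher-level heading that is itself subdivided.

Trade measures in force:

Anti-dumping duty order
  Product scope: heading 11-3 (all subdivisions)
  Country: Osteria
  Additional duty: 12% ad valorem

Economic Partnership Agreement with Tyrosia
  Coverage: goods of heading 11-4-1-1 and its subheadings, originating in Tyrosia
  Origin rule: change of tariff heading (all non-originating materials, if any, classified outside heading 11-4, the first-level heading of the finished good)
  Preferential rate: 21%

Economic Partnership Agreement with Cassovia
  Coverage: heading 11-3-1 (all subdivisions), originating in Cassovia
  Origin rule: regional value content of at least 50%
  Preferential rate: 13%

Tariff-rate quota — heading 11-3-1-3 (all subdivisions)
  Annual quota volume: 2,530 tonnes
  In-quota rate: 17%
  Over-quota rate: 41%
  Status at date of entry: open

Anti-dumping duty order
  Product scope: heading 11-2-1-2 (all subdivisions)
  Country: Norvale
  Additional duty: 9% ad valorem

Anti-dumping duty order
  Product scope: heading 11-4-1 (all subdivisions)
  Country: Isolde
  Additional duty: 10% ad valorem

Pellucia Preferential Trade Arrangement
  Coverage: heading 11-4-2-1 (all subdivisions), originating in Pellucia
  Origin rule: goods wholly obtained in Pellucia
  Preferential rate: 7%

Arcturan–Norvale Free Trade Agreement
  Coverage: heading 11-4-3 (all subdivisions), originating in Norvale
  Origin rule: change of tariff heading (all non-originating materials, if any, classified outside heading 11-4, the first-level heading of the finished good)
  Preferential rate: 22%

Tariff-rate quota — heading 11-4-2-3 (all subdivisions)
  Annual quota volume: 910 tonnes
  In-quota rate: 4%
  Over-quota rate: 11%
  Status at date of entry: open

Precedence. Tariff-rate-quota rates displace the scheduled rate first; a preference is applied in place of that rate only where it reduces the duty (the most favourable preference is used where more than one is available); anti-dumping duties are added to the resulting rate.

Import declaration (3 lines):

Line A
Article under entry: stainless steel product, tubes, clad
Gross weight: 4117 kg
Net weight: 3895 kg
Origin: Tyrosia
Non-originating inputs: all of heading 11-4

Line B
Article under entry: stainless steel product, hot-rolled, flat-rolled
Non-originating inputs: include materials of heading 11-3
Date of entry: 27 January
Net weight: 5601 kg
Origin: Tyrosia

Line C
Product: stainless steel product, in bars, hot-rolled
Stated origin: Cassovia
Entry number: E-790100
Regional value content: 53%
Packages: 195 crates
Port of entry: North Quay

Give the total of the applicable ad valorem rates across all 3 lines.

Line A: stainless steel → 11-3; tubes → 11-3-2; clad → 11-3-2-3. Scheduled 17%. Tyrosia agreement on 11-4-1-1: 11-3-2-3 not covered. → 17%.
Line B: stainless steel → 11-3; flat-rolled → 11-3-3; hot-rolled → 11-3-3-1. Scheduled 2%. Tyrosia agreement on 11-4-1-1: 11-3-3-1 not covered. → 2%.
Line C: stainless steel → 11-3; in bars → 11-3-1; hot-rolled → 11-3-1-1. Scheduled 32%. Cassovia agreement on 11-3-1: RVC ≥ 50% → 13% available; preferential 13%. → 13%.
Sum: 17% + 2% + 13% = 32%.

32%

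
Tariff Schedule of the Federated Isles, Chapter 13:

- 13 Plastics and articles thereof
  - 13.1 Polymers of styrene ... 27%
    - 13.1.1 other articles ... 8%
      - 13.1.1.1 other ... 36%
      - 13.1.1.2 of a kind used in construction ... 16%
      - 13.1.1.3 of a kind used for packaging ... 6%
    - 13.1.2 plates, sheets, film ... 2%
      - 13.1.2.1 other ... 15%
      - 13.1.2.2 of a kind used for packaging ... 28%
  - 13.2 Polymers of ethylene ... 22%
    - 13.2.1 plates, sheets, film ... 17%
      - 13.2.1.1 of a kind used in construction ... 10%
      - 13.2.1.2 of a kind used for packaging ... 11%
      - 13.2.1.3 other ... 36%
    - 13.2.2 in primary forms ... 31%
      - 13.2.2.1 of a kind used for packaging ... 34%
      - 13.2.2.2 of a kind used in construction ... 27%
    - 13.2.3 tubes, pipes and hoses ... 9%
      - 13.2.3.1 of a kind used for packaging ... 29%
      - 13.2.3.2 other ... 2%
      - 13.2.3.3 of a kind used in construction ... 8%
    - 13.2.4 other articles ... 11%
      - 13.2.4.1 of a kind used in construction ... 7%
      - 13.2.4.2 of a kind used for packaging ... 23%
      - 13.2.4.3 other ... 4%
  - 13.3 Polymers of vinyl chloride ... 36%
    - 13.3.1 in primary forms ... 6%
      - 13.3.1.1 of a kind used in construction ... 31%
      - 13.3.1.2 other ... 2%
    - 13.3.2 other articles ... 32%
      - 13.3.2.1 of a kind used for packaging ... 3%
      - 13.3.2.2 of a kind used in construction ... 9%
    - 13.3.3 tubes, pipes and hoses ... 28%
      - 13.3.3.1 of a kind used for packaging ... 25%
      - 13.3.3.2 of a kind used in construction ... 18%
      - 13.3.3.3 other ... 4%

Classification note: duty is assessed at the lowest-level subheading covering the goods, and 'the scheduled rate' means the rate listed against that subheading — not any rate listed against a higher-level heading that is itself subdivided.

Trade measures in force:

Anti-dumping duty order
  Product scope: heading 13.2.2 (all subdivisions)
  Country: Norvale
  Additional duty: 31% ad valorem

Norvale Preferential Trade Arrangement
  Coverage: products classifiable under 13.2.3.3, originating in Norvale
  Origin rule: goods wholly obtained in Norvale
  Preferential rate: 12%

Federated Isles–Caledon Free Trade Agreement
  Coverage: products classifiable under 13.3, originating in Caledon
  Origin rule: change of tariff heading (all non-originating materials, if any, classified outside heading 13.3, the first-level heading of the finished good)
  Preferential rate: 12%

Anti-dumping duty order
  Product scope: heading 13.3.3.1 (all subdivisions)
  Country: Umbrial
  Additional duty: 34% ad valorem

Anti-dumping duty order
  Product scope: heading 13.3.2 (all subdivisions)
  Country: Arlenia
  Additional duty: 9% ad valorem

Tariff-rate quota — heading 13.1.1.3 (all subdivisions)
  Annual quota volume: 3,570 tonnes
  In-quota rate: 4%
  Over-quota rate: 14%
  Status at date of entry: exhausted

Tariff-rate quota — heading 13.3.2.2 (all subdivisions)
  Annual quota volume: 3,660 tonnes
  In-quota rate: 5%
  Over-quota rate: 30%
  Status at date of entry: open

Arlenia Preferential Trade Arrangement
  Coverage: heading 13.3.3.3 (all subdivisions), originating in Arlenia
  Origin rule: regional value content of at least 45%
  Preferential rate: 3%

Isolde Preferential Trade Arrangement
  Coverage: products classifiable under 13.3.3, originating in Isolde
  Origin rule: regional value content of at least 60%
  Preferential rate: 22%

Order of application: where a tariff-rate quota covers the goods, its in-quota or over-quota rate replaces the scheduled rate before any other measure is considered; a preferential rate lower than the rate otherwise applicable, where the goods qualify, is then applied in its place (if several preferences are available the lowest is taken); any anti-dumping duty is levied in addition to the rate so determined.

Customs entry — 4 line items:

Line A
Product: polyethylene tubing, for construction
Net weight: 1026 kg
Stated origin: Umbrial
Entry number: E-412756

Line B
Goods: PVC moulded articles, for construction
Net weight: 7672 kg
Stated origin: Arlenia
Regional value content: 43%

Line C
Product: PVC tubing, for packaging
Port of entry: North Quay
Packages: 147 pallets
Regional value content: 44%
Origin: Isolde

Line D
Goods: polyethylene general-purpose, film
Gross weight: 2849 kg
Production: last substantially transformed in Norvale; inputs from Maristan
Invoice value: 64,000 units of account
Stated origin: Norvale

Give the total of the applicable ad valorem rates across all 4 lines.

Line A: polyethylene → 13.2; tubing → 13.2.3; for construction → 13.2.3.3. Scheduled 8%. No special measure applies. → 8%.
Line B: PVC → 13.3; moulded articles → 13.3.2; for construction → 13.3.2.2. Scheduled 9%. quota on 13.3.2.2 open → in-quota 5%; Arlenia agreement on 13.3.3.3: 13.3.2.2 not covered; anti-dumping (Arlenia, 13.3.2): +9%; total 5% + 9% = 14%. → 14%.
Line C: PVC → 13.3; tubing → 13.3.3; for packaging → 13.3.3.1. Scheduled 25%. Isolde agreement on 13.3.3: RVC < 60%. → 25%.
Line D: polyethylene → 13.2; film → 13.2.1; general-purpose → 13.2.1.3. Scheduled 36%. Norvale agreement on 13.2.3.3: 13.2.1.3 not covered. → 36%.
Sum: 8% + 14% + 25% + 36% = 83%.

83%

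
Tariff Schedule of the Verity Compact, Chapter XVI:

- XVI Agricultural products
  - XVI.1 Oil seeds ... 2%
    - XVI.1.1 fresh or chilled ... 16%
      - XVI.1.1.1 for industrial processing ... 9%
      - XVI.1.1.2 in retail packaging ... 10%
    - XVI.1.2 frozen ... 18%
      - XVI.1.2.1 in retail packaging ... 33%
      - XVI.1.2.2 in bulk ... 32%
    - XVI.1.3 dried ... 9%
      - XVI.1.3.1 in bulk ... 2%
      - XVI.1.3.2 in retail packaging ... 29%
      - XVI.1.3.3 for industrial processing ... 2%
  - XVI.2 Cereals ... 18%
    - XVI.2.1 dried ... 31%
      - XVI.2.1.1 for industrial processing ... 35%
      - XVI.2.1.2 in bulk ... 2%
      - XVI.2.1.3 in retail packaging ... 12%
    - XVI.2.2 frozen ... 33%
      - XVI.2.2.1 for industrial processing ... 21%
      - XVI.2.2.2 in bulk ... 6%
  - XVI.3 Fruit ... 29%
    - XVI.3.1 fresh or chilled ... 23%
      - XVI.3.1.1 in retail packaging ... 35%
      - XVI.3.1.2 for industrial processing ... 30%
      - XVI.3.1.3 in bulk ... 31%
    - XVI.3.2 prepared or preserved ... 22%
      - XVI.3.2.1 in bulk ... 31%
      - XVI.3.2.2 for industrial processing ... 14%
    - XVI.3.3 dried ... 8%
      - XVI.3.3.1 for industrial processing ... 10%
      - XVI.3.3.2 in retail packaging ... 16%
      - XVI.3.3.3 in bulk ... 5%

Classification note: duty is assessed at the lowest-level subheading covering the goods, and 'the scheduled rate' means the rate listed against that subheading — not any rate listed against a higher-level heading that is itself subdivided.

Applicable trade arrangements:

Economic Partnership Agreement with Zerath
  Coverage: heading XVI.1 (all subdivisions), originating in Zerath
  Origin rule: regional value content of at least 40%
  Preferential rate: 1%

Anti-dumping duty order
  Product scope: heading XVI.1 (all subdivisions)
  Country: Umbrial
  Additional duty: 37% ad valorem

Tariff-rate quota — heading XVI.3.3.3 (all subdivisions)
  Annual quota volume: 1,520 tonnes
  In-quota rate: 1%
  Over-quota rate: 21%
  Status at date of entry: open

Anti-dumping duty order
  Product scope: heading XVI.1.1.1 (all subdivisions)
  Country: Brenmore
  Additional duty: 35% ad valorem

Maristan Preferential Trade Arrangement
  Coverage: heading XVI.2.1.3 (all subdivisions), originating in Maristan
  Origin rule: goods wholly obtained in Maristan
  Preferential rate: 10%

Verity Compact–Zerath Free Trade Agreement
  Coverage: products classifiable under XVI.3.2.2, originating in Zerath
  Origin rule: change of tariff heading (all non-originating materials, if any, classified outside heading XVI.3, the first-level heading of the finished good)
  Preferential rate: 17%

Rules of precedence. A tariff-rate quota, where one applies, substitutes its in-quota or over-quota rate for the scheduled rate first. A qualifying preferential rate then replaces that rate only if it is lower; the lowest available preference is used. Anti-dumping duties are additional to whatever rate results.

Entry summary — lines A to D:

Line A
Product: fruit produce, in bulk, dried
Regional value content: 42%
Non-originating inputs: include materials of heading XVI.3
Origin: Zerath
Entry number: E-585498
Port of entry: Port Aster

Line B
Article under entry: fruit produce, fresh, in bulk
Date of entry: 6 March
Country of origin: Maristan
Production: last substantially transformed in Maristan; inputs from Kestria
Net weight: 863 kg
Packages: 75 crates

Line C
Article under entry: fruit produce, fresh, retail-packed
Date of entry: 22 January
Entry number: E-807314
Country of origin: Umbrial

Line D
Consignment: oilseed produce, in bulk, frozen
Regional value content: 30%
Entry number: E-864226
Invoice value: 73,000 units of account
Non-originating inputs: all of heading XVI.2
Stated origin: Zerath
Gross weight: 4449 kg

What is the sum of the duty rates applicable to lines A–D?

99%

Line A: fruit → XVI.3; dried → XVI.3.3; in bulk → XVI.3.3.3. Scheduled 5%. quota on XVI.3.3.3 open → in-quota 1%; Zerath agreement on XVI.1: XVI.3.3.3 not covered; Zerath agreement on XVI.3.2.2: XVI.3.3.3 not covered. → 1%.
Line B: fruit → XVI.3; fresh → XVI.3.1; in bulk → XVI.3.1.3. Scheduled 31%. Maristan agreement on XVI.2.1.3: XVI.3.1.3 not covered. → 31%.
Line C: fruit → XVI.3; fresh → XVI.3.1; retail-packed → XVI.3.1.1. Scheduled 35%. No special measure applies. → 35%.
Line D: oilseed → XVI.1; frozen → XVI.1.2; in bulk → XVI.1.2.2. Scheduled 32%. Zerath agreement on XVI.1: RVC < 40%; Zerath agreement on XVI.3.2.2: XVI.1.2.2 not covered. → 32%.
Sum: 1% + 31% + 35% + 32% = 99%.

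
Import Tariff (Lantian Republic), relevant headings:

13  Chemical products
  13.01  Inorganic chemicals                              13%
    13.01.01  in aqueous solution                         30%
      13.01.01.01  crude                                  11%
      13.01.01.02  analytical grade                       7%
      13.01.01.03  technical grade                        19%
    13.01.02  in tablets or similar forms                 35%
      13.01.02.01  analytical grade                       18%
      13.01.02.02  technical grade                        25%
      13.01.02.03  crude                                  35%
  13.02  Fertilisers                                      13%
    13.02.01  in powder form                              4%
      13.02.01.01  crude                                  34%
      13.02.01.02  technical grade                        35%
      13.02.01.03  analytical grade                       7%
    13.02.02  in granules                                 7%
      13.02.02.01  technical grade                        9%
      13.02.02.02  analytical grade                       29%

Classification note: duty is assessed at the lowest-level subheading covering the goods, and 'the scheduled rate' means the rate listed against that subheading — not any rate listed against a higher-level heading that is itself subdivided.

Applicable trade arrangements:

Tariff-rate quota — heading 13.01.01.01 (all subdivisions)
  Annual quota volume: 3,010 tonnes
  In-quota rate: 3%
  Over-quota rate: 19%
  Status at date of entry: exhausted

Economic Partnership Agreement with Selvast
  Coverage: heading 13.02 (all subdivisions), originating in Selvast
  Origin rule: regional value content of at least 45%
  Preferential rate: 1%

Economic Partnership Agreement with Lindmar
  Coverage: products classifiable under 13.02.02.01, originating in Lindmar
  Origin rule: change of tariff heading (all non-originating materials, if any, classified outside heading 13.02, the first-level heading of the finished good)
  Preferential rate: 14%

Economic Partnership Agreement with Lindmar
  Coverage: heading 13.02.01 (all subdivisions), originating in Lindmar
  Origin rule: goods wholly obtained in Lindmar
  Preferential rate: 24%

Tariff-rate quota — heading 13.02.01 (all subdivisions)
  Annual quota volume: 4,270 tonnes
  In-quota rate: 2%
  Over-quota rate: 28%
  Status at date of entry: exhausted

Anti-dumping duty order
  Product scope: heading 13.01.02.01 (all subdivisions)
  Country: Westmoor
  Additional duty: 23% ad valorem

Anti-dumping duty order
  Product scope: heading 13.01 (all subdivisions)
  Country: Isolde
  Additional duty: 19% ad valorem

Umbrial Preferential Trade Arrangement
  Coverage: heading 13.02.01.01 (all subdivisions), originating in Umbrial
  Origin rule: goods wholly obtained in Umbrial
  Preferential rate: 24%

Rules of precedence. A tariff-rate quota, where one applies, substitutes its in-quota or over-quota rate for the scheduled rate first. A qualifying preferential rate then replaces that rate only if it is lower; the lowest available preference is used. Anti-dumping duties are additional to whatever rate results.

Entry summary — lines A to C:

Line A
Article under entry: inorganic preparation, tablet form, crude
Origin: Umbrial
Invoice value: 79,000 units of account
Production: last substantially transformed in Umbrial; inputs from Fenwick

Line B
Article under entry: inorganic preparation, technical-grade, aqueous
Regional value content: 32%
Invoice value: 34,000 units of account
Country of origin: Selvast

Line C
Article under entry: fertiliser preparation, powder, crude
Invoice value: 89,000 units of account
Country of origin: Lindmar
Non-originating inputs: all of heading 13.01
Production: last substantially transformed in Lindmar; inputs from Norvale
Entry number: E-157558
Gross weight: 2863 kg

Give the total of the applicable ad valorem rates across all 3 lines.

Line A: inorganic → 13.01; tablet form → 13.01.02; crude → 13.01.02.03. Scheduled 35%. Umbrial agreement on 13.02.01.01: 13.01.02.03 not covered. → 35%.
Line B: inorganic → 13.01; aqueous → 13.01.01; technical-grade → 13.01.01.03. Scheduled 19%. Selvast agreement on 13.02: 13.01.01.03 not covered. → 19%.
Line C: fertiliser → 13.02; powder → 13.02.01; crude → 13.02.01.01. Scheduled 34%. quota on 13.02.01 exhausted → over-quota 28%; Lindmar agreement on 13.02.02.01: 13.02.01.01 not covered; Lindmar agreement on 13.02.01: not wholly obtained. → 28%.
Sum: 35% + 19% + 28% = 82%.

82%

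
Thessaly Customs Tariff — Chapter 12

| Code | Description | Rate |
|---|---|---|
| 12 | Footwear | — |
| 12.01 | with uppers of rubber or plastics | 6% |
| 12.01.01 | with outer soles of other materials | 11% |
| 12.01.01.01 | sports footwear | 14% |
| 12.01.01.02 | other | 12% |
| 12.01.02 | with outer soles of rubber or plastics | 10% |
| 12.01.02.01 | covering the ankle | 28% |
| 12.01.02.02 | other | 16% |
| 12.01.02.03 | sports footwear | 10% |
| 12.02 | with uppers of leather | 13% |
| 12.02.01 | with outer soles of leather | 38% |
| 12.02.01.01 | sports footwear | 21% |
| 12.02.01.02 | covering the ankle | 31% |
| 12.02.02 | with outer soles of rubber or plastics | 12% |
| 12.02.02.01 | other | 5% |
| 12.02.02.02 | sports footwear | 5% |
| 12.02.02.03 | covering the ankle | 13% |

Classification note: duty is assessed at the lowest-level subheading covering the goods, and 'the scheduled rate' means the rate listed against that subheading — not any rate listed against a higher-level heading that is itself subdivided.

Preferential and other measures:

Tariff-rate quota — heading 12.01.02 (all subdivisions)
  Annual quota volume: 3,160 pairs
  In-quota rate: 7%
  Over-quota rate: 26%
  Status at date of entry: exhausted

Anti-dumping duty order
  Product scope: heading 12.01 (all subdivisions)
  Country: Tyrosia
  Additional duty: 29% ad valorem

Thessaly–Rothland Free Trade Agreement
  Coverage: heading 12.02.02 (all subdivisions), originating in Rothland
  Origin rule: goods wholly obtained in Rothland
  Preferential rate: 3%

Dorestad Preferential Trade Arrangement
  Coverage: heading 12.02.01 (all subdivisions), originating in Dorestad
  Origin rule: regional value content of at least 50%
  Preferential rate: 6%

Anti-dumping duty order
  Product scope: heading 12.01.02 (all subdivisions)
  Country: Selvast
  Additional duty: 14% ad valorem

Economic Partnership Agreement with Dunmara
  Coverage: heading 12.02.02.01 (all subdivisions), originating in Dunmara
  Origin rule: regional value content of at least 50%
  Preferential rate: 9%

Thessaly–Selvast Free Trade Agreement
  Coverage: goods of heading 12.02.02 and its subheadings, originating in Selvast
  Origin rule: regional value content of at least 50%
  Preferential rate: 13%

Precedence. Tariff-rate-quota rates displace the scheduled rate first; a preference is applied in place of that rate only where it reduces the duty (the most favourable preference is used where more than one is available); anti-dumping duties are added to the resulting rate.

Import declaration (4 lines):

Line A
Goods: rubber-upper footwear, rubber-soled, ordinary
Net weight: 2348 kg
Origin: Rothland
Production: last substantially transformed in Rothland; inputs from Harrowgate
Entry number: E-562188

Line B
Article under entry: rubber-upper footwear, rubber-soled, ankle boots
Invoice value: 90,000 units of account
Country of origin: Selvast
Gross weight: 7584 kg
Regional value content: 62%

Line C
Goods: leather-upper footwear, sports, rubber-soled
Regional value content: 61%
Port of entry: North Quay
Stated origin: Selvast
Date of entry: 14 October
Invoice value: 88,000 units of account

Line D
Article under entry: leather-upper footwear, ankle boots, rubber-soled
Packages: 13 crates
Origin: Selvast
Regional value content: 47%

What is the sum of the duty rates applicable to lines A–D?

Line A: rubber-upper → 12.01; rubber-soled → 12.01.02; ordinary → 12.01.02.02. Scheduled 16%. quota on 12.01.02 exhausted → over-quota 26%; Rothland agreement on 12.02.02: 12.01.02.02 not covered. → 26%.
Line B: rubber-upper → 12.01; rubber-soled → 12.01.02; ankle boots → 12.01.02.01. Scheduled 28%. quota on 12.01.02 exhausted → over-quota 26%; Selvast agreement on 12.02.02: 12.01.02.01 not covered; anti-dumping (Selvast, 12.01.02): +14%; total 26% + 14% = 40%. → 40%.
Line C: leather-upper → 12.02; rubber-soled → 12.02.02; sports → 12.02.02.02. Scheduled 5%. Selvast agreement on 12.02.02: RVC ≥ 50% → 13% available; preference 13% not lower than 5% → no reduction. → 5%.
Line D: leather-upper → 12.02; rubber-soled → 12.02.02; ankle boots → 12.02.02.03. Scheduled 13%. Selvast agreement on 12.02.02: RVC < 50%. → 13%.
Sum: 26% + 40% + 5% + 13% = 84%.

84%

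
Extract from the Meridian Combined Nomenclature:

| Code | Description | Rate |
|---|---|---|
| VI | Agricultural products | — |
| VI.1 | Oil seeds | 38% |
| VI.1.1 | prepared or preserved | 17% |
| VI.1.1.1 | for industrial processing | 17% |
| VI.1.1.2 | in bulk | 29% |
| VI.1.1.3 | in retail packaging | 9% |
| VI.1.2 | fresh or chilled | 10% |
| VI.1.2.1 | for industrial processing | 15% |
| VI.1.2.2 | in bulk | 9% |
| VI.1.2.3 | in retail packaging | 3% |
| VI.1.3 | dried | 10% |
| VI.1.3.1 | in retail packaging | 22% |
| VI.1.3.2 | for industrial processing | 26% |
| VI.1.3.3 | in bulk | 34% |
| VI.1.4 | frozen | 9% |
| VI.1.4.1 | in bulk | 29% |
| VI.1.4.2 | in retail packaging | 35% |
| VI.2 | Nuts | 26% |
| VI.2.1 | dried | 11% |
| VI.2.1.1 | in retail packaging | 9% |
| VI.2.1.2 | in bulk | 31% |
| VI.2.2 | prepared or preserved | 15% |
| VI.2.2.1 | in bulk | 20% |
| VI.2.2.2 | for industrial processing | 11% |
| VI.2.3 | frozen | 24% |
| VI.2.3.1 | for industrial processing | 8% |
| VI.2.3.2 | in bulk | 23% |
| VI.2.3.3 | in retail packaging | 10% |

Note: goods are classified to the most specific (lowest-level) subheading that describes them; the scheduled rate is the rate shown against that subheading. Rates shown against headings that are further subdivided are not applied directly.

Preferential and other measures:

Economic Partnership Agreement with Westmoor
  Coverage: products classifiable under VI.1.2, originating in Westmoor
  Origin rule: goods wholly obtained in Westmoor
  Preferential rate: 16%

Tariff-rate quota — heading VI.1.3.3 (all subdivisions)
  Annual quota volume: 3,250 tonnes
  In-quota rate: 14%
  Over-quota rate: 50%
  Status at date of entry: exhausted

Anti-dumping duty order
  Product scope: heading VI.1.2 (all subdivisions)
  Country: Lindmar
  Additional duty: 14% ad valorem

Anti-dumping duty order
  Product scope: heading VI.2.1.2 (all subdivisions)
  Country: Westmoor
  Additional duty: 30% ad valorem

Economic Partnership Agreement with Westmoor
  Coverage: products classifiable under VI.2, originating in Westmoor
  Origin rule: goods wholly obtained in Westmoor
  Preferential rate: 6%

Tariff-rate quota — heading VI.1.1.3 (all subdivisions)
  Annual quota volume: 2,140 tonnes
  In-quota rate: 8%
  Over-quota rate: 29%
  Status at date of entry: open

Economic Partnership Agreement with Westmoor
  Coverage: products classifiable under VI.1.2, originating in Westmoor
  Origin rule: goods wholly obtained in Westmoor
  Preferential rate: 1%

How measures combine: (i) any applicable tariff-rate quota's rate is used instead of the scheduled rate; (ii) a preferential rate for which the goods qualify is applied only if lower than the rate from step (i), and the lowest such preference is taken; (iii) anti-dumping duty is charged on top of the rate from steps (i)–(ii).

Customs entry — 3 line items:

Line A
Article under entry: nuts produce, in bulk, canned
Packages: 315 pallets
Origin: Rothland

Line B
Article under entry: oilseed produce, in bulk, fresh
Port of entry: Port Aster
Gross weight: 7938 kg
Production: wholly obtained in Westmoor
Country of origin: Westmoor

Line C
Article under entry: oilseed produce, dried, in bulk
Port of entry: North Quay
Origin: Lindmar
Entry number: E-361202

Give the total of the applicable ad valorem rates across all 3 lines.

71%

Line A: nuts → VI.2; canned → VI.2.2; in bulk → VI.2.2.1. Scheduled 20%. No special measure applies. → 20%.
Line B: oilseed → VI.1; fresh → VI.1.2; in bulk → VI.1.2.2. Scheduled 9%. Westmoor agreement on VI.1.2: wholly obtained → 16% available; Westmoor agreement on VI.2: VI.1.2.2 not covered; Westmoor agreement on VI.1.2: wholly obtained → 1% available; preferential 1%. → 1%.
Line C: oilseed → VI.1; dried → VI.1.3; in bulk → VI.1.3.3. Scheduled 34%. quota on VI.1.3.3 exhausted → over-quota 50%. → 50%.
Sum: 20% + 1% + 50% = 71%.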